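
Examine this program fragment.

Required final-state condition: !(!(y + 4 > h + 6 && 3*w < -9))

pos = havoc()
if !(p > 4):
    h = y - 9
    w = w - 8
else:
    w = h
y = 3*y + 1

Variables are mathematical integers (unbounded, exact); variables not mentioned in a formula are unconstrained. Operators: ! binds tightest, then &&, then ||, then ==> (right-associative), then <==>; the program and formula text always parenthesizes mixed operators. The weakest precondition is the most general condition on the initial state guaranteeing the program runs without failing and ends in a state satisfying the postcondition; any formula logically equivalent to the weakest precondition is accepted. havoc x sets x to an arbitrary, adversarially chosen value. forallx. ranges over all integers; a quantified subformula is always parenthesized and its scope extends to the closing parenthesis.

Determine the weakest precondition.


Working backward. After the program, the postcondition !(!(y + 4 > h + 6 && 3*w < -9)) must hold; in canonical form it is y > h + 2 && 3*w < -9.
Before y := 3*y + 1: 3*y > h + 1 && 3*w < -9
Then branch requires 2*y > -8 && 3*w < 15; else branch requires 3*y > h + 1 && 3*h < -9.
Before the if: ((!(p > 4)) ==> (2*y > -8 && 3*w < 15)) && (p > 4 ==> (3*y > h + 1 && 3*h < -9))
Before havoc pos: ((!(p > 4)) ==> (2*y > -8 && 3*w < 15)) && (p > 4 ==> (3*y > h + 1 && 3*h < -9))
Answer: WP = ((!(p > 4)) ==> (2*y > -8 && 3*w < 15)) && (p > 4 ==> (3*y > h + 1 && 3*h < -9))


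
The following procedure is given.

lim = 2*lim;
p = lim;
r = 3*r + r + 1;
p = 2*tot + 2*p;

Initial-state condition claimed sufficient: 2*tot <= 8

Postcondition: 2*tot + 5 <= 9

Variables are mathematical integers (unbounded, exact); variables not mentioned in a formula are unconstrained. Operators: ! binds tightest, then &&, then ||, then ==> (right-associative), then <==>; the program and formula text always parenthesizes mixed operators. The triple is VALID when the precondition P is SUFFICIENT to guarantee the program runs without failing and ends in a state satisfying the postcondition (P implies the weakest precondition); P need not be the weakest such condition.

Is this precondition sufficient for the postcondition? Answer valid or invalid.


Working backward. After the program, the postcondition 2*tot + 5 <= 9 must hold; in canonical form it is 2*tot <= 4.
Before p := 2*tot + 2*p: 2*tot <= 4
Before r := 3*r + r + 1: 2*tot <= 4
Before p := lim: 2*tot <= 4
Before lim := 2*lim: 2*tot <= 4
The weakest precondition is 2*tot <= 4.
Check whether 2*tot <= 8 implies it.
Countermodel: at the initial state tot = 3, the precondition holds but the weakest precondition fails.
Answer: invalid


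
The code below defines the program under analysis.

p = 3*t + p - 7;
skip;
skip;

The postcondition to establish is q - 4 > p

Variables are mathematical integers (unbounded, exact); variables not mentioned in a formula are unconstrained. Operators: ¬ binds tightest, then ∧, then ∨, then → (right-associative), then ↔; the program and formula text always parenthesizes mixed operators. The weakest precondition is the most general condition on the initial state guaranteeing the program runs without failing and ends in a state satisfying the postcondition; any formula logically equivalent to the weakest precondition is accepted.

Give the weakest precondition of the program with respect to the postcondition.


Working backward. After the program, the postcondition q - 4 > p must hold; in canonical form it is q > p + 4.
Before skip: q > p + 4
Before skip: q > p + 4
Before p := 3*t + p - 7: q > p + 3*t - 3
Answer: WP = q > p + 3*t - 3


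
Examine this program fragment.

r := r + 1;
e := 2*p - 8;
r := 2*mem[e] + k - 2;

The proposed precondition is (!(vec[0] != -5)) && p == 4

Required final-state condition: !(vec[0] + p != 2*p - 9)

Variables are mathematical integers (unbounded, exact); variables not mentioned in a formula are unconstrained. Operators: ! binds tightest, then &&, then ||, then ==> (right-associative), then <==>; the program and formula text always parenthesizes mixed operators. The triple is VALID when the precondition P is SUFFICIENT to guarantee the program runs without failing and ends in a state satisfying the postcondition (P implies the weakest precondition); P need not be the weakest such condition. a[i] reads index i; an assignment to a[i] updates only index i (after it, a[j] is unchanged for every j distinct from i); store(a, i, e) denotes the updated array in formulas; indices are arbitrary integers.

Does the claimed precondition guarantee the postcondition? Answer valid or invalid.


Working backward. After the program, the postcondition !(vec[0] + p != 2*p - 9) must hold; in canonical form it is !(vec[0] != p - 9).
Before r := 2*mem[e] + k - 2: !(vec[0] != p - 9)
Before e := 2*p - 8: !(vec[0] != p - 9)
Before r := r + 1: !(vec[0] != p - 9)
The weakest precondition is !(vec[0] != p - 9).
Check whether (!(vec[0] != -5)) && p == 4 implies it.
Every state satisfying the precondition satisfies the weakest precondition: the implication holds.
Answer: valid


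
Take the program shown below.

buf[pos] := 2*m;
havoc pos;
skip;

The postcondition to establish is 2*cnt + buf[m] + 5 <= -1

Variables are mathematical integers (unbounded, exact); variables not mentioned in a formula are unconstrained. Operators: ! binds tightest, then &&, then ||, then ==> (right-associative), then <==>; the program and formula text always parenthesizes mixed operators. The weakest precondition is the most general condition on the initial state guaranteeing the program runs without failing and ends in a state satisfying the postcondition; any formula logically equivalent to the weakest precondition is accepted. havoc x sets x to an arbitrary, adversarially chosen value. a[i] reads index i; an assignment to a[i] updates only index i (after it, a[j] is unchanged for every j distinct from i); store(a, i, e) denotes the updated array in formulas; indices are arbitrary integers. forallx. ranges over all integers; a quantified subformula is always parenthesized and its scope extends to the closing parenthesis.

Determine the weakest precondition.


Working backward. After the program, the postcondition 2*cnt + buf[m] + 5 <= -1 must hold; in canonical form it is buf[m] + 2*cnt <= -6.
Before skip: buf[m] + 2*cnt <= -6
Before havoc pos: buf[m] + 2*cnt <= -6
Before buf[pos] := 2*m: store(buf, pos, 2*m)[m] + 2*cnt <= -6
Answer: WP = store(buf, pos, 2*m)[m] + 2*cnt <= -6


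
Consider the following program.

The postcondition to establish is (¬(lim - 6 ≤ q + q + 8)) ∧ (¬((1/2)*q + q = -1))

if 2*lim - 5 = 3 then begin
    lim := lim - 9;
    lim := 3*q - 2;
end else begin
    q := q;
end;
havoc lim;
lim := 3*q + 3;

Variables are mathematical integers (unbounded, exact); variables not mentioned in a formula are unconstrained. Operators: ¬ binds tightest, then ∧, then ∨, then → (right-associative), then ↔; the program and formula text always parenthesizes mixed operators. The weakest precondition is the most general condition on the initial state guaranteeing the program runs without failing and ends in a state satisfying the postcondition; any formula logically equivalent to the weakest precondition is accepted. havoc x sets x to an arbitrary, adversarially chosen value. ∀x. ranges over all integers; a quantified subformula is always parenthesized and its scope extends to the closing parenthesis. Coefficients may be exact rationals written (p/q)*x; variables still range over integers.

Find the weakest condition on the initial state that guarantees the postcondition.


Working backward. After the program, the postcondition (¬(lim - 6 ≤ q + q + 8)) ∧ (¬((1/2)*q + q = -1)) must hold; in canonical form it is (¬(lim ≤ 2*q + 14)) ∧ (¬((3/2)*q = -1)).
Before lim := 3*q + 3: (¬(q ≤ 11)) ∧ (¬((3/2)*q = -1))
Before havoc lim: (¬(q ≤ 11)) ∧ (¬((3/2)*q = -1))
Then branch requires (¬(q ≤ 11)) ∧ (¬((3/2)*q = -1)); else branch requires (¬(q ≤ 11)) ∧ (¬((3/2)*q = -1)).
Before the if: (2*lim = 8 → ((¬(q ≤ 11)) ∧ (¬((3/2)*q = -1)))) ∧ ((¬(2*lim = 8)) → ((¬(q ≤ 11)) ∧ (¬((3/2)*q = -1))))
Answer: WP = (2*lim = 8 → ((¬(q ≤ 11)) ∧ (¬((3/2)*q = -1)))) ∧ ((¬(2*lim = 8)) → ((¬(q ≤ 11)) ∧ (¬((3/2)*q = -1))))


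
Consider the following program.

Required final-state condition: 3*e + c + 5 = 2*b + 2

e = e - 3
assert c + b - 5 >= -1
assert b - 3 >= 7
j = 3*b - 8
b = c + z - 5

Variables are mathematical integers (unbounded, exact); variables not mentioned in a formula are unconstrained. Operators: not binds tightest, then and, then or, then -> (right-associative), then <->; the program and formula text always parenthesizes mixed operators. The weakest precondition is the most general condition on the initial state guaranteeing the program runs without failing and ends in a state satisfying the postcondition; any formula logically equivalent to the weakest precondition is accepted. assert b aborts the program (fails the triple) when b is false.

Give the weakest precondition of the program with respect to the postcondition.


Working backward. After the program, the postcondition 3*e + c + 5 = 2*b + 2 must hold; in canonical form it is c + 3*e = 2*b - 3.
Before b := c + z - 5: 3*e = c + 2*z - 13
Before j := 3*b - 8: 3*e = c + 2*z - 13
Before assert b - 3 >= 7: b >= 10 and 3*e = c + 2*z - 13
Before assert c + b - 5 >= -1: b + c >= 4 and b >= 10 and 3*e = c + 2*z - 13
Before e := e - 3: b + c >= 4 and b >= 10 and 3*e = c + 2*z - 4
Answer: WP = b + c >= 4 and b >= 10 and 3*e = c + 2*z - 4


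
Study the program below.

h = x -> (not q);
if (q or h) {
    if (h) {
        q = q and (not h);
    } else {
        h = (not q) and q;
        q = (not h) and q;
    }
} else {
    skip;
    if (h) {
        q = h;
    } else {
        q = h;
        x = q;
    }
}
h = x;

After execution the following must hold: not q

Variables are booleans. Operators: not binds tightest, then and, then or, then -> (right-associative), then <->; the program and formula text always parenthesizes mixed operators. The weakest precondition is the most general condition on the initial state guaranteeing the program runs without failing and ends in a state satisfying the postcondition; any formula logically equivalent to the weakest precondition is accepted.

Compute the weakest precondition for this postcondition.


Working backward. After the program, not q must hold.
Before h := x: not q
Then branch requires (h -> (not (q and (not h)))) and ((not h) -> (not q)); else branch requires h -> (not h).
Before the if: ((q or h) -> ((h -> (not (q and (not h)))) and ((not h) -> (not q)))) and ((not (q or h)) -> (h -> (not h)))
Before h := x -> (not q): ((q or (x -> (not q))) -> (((x -> (not q)) -> (not (q and (not (x -> (not q)))))) and ((not (x -> (not q))) -> (not q)))) and ((not (q or (x -> (not q)))) -> ((x -> (not q)) -> (not (x -> (not q)))))
Answer: WP = ((q or (x -> (not q))) -> (((x -> (not q)) -> (not (q and (not (x -> (not q)))))) and ((not (x -> (not q))) -> (not q)))) and ((not (q or (x -> (not q)))) -> ((x -> (not q)) -> (not (x -> (not q)))))


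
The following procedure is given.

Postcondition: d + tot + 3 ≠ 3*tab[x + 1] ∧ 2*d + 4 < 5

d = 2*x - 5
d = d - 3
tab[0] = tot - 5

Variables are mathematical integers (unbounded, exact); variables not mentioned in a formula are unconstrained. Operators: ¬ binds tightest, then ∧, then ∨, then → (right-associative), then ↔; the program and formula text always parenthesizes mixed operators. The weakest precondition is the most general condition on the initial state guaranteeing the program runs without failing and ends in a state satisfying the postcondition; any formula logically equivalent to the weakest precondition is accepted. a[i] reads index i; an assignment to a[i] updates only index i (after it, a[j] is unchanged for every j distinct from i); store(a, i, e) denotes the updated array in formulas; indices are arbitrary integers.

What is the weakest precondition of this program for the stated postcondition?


Working backward. After the program, the postcondition d + tot + 3 ≠ 3*tab[x + 1] ∧ 2*d + 4 < 5 must hold; in canonical form it is d + tot ≠ 3*tab[x + 1] - 3 ∧ 2*d < 1.
Before tab[0] := tot - 5: d + tot ≠ 3*store(tab, 0, tot - 5)[x + 1] - 3 ∧ 2*d < 1
Before d := d - 3: d + tot ≠ 3*store(tab, 0, tot - 5)[x + 1] ∧ 2*d < 7
Before d := 2*x - 5: tot + 2*x ≠ 3*store(tab, 0, tot - 5)[x + 1] + 5 ∧ 4*x < 17
Answer: WP = tot + 2*x ≠ 3*store(tab, 0, tot - 5)[x + 1] + 5 ∧ 4*x < 17


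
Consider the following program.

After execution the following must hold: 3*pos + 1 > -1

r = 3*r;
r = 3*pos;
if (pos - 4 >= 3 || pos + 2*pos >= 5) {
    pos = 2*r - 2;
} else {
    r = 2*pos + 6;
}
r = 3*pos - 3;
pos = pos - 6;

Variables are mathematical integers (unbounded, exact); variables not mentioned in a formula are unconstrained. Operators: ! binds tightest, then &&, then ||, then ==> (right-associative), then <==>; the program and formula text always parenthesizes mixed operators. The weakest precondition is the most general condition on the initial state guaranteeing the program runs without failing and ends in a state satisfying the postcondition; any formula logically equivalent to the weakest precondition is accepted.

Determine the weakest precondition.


Working backward. After the program, the postcondition 3*pos + 1 > -1 must hold; in canonical form it is 3*pos > -2.
Before pos := pos - 6: 3*pos > 16
Before r := 3*pos - 3: 3*pos > 16
Then branch requires 6*r > 22; else branch requires 3*pos > 16.
Before the if: ((pos >= 7 || 3*pos >= 5) ==> 6*r > 22) && ((!(pos >= 7 || 3*pos >= 5)) ==> 3*pos > 16)
Before r := 3*pos: ((pos >= 7 || 3*pos >= 5) ==> 18*pos > 22) && ((!(pos >= 7 || 3*pos >= 5)) ==> 3*pos > 16)
Before r := 3*r: ((pos >= 7 || 3*pos >= 5) ==> 18*pos > 22) && ((!(pos >= 7 || 3*pos >= 5)) ==> 3*pos > 16)
Answer: WP = ((pos >= 7 || 3*pos >= 5) ==> 18*pos > 22) && ((!(pos >= 7 || 3*pos >= 5)) ==> 3*pos > 16)


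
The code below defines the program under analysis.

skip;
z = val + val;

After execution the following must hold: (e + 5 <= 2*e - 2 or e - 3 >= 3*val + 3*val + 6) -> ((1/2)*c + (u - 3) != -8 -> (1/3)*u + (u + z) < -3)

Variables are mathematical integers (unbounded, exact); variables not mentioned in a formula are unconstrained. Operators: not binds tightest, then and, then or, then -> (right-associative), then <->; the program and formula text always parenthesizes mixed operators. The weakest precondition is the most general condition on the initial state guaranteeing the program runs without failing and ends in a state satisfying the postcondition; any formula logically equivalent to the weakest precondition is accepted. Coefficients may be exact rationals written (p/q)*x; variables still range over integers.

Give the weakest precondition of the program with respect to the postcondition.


Working backward. After the program, the postcondition (e + 5 <= 2*e - 2 or e - 3 >= 3*val + 3*val + 6) -> ((1/2)*c + (u - 3) != -8 -> (1/3)*u + (u + z) < -3) must hold; in canonical form it is (e >= 7 or e >= 6*val + 9) -> ((1/2)*c + u != -5 -> (4/3)*u + z < -3).
Before z := val + val: (e >= 7 or e >= 6*val + 9) -> ((1/2)*c + u != -5 -> (4/3)*u + 2*val < -3)
Before skip: (e >= 7 or e >= 6*val + 9) -> ((1/2)*c + u != -5 -> (4/3)*u + 2*val < -3)
Answer: WP = (e >= 7 or e >= 6*val + 9) -> ((1/2)*c + u != -5 -> (4/3)*u + 2*val < -3)


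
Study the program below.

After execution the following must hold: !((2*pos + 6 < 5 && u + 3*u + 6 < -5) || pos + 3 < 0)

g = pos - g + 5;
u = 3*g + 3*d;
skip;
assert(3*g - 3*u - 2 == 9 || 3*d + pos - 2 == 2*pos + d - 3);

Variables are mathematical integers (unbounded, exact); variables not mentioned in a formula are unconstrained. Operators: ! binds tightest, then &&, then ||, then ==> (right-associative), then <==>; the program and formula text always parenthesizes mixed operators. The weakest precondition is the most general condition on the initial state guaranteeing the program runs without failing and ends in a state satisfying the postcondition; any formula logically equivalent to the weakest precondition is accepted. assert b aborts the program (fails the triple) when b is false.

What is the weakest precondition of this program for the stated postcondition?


Working backward. After the program, the postcondition !((2*pos + 6 < 5 && u + 3*u + 6 < -5) || pos + 3 < 0) must hold; in canonical form it is !((2*pos < -1 && 4*u < -11) || pos < -3).
Before assert 3*g - 3*u - 2 == 9 || 3*d + pos - 2 == 2*pos + d - 3: (3*g == 3*u + 11 || 2*d == pos - 1) && (!((2*pos < -1 && 4*u < -11) || pos < -3))
Before skip: (3*g == 3*u + 11 || 2*d == pos - 1) && (!((2*pos < -1 && 4*u < -11) || pos < -3))
Before u := 3*g + 3*d: (9*d + 6*g == -11 || 2*d == pos - 1) && (!((2*pos < -1 && 12*d + 12*g < -11) || pos < -3))
Before g := pos - g + 5: (9*d + 6*pos == 6*g - 41 || 2*d == pos - 1) && (!((2*pos < -1 && 12*d + 12*pos < 12*g - 71) || pos < -3))
Answer: WP = (9*d + 6*pos == 6*g - 41 || 2*d == pos - 1) && (!((2*pos < -1 && 12*d + 12*pos < 12*g - 71) || pos < -3))


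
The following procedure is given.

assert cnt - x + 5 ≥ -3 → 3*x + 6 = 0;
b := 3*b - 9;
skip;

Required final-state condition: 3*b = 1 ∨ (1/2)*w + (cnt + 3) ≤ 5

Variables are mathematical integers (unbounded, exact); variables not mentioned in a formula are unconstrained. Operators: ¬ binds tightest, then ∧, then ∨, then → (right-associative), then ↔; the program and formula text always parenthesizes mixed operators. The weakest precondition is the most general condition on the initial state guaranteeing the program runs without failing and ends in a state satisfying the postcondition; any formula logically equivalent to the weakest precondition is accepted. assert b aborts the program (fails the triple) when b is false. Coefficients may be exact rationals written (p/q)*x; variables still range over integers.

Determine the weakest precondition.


Working backward. After the program, the postcondition 3*b = 1 ∨ (1/2)*w + (cnt + 3) ≤ 5 must hold; in canonical form it is 3*b = 1 ∨ cnt + (1/2)*w ≤ 2.
Before skip: 3*b = 1 ∨ cnt + (1/2)*w ≤ 2
Before b := 3*b - 9: 9*b = 28 ∨ cnt + (1/2)*w ≤ 2
Before assert cnt - x + 5 ≥ -3 → 3*x + 6 = 0: (cnt ≥ x - 8 → 3*x = -6) ∧ (9*b = 28 ∨ cnt + (1/2)*w ≤ 2)
Answer: WP = (cnt ≥ x - 8 → 3*x = -6) ∧ (9*b = 28 ∨ cnt + (1/2)*w ≤ 2)


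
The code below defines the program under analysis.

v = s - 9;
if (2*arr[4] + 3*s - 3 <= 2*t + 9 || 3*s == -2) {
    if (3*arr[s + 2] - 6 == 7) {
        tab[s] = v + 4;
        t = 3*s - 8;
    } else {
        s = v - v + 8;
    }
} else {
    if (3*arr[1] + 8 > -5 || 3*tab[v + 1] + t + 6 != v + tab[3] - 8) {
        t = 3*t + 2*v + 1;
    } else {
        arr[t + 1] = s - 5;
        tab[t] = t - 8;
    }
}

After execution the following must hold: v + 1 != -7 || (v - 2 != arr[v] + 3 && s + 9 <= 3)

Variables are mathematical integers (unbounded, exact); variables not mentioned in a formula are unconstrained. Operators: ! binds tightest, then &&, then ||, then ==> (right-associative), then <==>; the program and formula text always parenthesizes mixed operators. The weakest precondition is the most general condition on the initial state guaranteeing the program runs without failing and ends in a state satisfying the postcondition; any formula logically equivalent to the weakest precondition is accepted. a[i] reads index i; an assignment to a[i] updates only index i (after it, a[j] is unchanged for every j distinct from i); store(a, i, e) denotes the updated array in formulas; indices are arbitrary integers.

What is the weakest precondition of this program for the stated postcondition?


Working backward. After the program, the postcondition v + 1 != -7 || (v - 2 != arr[v] + 3 && s + 9 <= 3) must hold; in canonical form it is v != -8 || (v != arr[v] + 5 && s <= -6).
Then branch requires (3*arr[s + 2] == 13 ==> (v != -8 || (v != arr[v] + 5 && s <= -6))) && ((!(3*arr[s + 2] == 13)) ==> v != -8); else branch requires ((3*arr[1] > -13 || 3*tab[v + 1] + t != tab[3] + v - 14) ==> (v != -8 || (v != arr[v] + 5 && s <= -6))) && ((!(3*arr[1] > -13 || 3*tab[v + 1] + t != tab[3] + v - 14)) ==> (v != -8 || (v != store(arr, t + 1, s - 5)[v] + 5 && s <= -6))).
Before the if: ((2*arr[4] + 3*s <= 2*t + 12 || 3*s == -2) ==> ((3*arr[s + 2] == 13 ==> (v != -8 || (v != arr[v] + 5 && s <= -6))) && ((!(3*arr[s + 2] == 13)) ==> v != -8))) && ((!(2*arr[4] + 3*s <= 2*t + 12 || 3*s == -2)) ==> (((3*arr[1] > -13 || 3*tab[v + 1] + t != tab[3] + v - 14) ==> (v != -8 || (v != arr[v] + 5 && s <= -6))) && ((!(3*arr[1] > -13 || 3*tab[v + 1] + t != tab[3] + v - 14)) ==> (v != -8 || (v != store(arr, t + 1, s - 5)[v] + 5 && s <= -6)))))
Before v := s - 9: ((2*arr[4] + 3*s <= 2*t + 12 || 3*s == -2) ==> ((3*arr[s + 2] == 13 ==> (s != 1 || (s != arr[s - 9] + 14 && s <= -6))) && ((!(3*arr[s + 2] == 13)) ==> s != 1))) && ((!(2*arr[4] + 3*s <= 2*t + 12 || 3*s == -2)) ==> (((3*arr[1] > -13 || 3*tab[s - 8] + t != tab[3] + s - 23) ==> (s != 1 || (s != arr[s - 9] + 14 && s <= -6))) && ((!(3*arr[1] > -13 || 3*tab[s - 8] + t != tab[3] + s - 23)) ==> (s != 1 || (s != store(arr, t + 1, s - 5)[s - 9] + 14 && s <= -6)))))
Answer: WP = ((2*arr[4] + 3*s <= 2*t + 12 || 3*s == -2) ==> ((3*arr[s + 2] == 13 ==> (s != 1 || (s != arr[s - 9] + 14 && s <= -6))) && ((!(3*arr[s + 2] == 13)) ==> s != 1))) && ((!(2*arr[4] + 3*s <= 2*t + 12 || 3*s == -2)) ==> (((3*arr[1] > -13 || 3*tab[s - 8] + t != tab[3] + s - 23) ==> (s != 1 || (s != arr[s - 9] + 14 && s <= -6))) && ((!(3*arr[1] > -13 || 3*tab[s - 8] + t != tab[3] + s - 23)) ==> (s != 1 || (s != store(arr, t + 1, s - 5)[s - 9] + 14 && s <= -6)))))


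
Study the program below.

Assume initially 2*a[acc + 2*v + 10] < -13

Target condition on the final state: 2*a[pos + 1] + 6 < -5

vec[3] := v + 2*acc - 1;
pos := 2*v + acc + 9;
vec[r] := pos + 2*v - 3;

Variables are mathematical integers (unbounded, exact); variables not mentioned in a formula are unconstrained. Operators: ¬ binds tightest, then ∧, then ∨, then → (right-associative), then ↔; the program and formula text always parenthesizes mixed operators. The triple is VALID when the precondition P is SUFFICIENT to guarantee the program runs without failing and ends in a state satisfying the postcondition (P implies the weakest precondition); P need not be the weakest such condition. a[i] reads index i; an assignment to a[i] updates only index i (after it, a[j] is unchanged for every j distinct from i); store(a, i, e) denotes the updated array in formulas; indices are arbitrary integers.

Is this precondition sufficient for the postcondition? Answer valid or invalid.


Working backward. After the program, the postcondition 2*a[pos + 1] + 6 < -5 must hold; in canonical form it is 2*a[pos + 1] < -11.
Before vec[r] := pos + 2*v - 3: 2*a[pos + 1] < -11
Before pos := 2*v + acc + 9: 2*a[acc + 2*v + 10] < -11
Before vec[3] := v + 2*acc - 1: 2*a[acc + 2*v + 10] < -11
The weakest precondition is 2*a[acc + 2*v + 10] < -11.
Check whether 2*a[acc + 2*v + 10] < -13 implies it.
Every state satisfying the precondition satisfies the weakest precondition: the implication holds.
Answer: valid


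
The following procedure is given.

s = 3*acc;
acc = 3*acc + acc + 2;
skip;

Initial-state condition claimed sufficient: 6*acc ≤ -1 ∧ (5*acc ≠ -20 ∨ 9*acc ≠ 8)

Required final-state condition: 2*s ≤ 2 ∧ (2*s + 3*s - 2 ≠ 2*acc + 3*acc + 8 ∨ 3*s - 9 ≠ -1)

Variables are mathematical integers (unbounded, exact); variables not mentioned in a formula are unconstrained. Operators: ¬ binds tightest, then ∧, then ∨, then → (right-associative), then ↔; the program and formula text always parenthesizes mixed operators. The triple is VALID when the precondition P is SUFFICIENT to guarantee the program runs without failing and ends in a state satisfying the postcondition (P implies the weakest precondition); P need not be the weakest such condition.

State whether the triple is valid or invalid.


Working backward. After the program, the postcondition 2*s ≤ 2 ∧ (2*s + 3*s - 2 ≠ 2*acc + 3*acc + 8 ∨ 3*s - 9 ≠ -1) must hold; in canonical form it is 2*s ≤ 2 ∧ (5*s ≠ 5*acc + 10 ∨ 3*s ≠ 8).
Before skip: 2*s ≤ 2 ∧ (5*s ≠ 5*acc + 10 ∨ 3*s ≠ 8)
Before acc := 3*acc + acc + 2: 2*s ≤ 2 ∧ (5*s ≠ 20*acc + 20 ∨ 3*s ≠ 8)
Before s := 3*acc: 6*acc ≤ 2 ∧ (5*acc ≠ -20 ∨ 9*acc ≠ 8)
The weakest precondition is 6*acc ≤ 2 ∧ (5*acc ≠ -20 ∨ 9*acc ≠ 8).
Check whether 6*acc ≤ -1 ∧ (5*acc ≠ -20 ∨ 9*acc ≠ 8) implies it.
Every state satisfying the precondition satisfies the weakest precondition: the implication holds.
Answer: valid


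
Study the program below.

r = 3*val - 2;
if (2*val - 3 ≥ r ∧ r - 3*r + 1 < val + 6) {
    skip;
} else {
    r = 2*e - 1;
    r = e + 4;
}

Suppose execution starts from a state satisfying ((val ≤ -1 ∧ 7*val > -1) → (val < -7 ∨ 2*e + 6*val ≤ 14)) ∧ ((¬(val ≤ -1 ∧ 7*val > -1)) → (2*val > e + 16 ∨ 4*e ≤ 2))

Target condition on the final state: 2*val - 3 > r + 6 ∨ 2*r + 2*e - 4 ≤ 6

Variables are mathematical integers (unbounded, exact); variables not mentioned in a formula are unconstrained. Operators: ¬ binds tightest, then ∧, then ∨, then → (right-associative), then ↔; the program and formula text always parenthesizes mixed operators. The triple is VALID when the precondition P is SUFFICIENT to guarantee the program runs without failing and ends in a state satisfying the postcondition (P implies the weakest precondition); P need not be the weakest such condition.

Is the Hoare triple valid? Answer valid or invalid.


Working backward. After the program, the postcondition 2*val - 3 > r + 6 ∨ 2*r + 2*e - 4 ≤ 6 must hold; in canonical form it is 2*val > r + 9 ∨ 2*e + 2*r ≤ 10.
Then branch requires 2*val > r + 9 ∨ 2*e + 2*r ≤ 10; else branch requires 2*val > e + 13 ∨ 4*e ≤ 2.
Before the if: ((2*val ≥ r + 3 ∧ 2*r + val > -5) → (2*val > r + 9 ∨ 2*e + 2*r ≤ 10)) ∧ ((¬(2*val ≥ r + 3 ∧ 2*r + val > -5)) → (2*val > e + 13 ∨ 4*e ≤ 2))
Before r := 3*val - 2: ((val ≤ -1 ∧ 7*val > -1) → (val < -7 ∨ 2*e + 6*val ≤ 14)) ∧ ((¬(val ≤ -1 ∧ 7*val > -1)) → (2*val > e + 13 ∨ 4*e ≤ 2))
The weakest precondition is ((val ≤ -1 ∧ 7*val > -1) → (val < -7 ∨ 2*e + 6*val ≤ 14)) ∧ ((¬(val ≤ -1 ∧ 7*val > -1)) → (2*val > e + 13 ∨ 4*e ≤ 2)).
Check whether ((val ≤ -1 ∧ 7*val > -1) → (val < -7 ∨ 2*e + 6*val ≤ 14)) ∧ ((¬(val ≤ -1 ∧ 7*val > -1)) → (2*val > e + 16 ∨ 4*e ≤ 2)) implies it.
Every state satisfying the precondition satisfies the weakest precondition: the implication holds.
Answer: valid


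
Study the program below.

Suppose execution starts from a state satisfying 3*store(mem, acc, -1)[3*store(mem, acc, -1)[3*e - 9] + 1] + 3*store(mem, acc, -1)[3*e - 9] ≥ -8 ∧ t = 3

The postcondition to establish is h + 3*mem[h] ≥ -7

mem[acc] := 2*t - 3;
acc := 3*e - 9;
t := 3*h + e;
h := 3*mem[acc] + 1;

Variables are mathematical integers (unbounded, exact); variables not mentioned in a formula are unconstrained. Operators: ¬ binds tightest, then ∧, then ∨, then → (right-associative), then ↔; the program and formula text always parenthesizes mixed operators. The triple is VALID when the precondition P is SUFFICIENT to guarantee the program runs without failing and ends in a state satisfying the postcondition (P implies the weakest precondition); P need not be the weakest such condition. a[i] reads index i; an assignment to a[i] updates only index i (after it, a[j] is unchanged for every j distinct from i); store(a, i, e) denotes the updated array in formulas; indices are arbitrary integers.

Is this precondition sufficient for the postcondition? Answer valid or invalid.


Working backward. After the program, the postcondition h + 3*mem[h] ≥ -7 must hold; in canonical form it is 3*mem[h] + h ≥ -7.
Before h := 3*mem[acc] + 1: 3*mem[3*mem[acc] + 1] + 3*mem[acc] ≥ -8
Before t := 3*h + e: 3*mem[3*mem[acc] + 1] + 3*mem[acc] ≥ -8
Before acc := 3*e - 9: 3*mem[3*mem[3*e - 9] + 1] + 3*mem[3*e - 9] ≥ -8
Before mem[acc] := 2*t - 3: 3*store(mem, acc, 2*t - 3)[3*store(mem, acc, 2*t - 3)[3*e - 9] + 1] + 3*store(mem, acc, 2*t - 3)[3*e - 9] ≥ -8
The weakest precondition is 3*store(mem, acc, 2*t - 3)[3*store(mem, acc, 2*t - 3)[3*e - 9] + 1] + 3*store(mem, acc, 2*t - 3)[3*e - 9] ≥ -8.
Check whether 3*store(mem, acc, -1)[3*store(mem, acc, -1)[3*e - 9] + 1] + 3*store(mem, acc, -1)[3*e - 9] ≥ -8 ∧ t = 3 implies it.
Countermodel: at the initial state acc = 0, e = 3, mem = {[-2] = 11794, [0] = 4, [10] = -6, elsewhere 4}, t = 3, the precondition holds but the weakest precondition fails.
Answer: invalid


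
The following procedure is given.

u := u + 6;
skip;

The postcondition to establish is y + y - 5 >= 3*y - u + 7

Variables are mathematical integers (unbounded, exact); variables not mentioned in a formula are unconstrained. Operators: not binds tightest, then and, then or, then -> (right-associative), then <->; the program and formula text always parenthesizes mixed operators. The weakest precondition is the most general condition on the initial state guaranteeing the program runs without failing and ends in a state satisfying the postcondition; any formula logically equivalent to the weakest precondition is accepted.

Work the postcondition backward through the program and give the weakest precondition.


Working backward. After the program, the postcondition y + y - 5 >= 3*y - u + 7 must hold; in canonical form it is u >= y + 12.
Before skip: u >= y + 12
Before u := u + 6: u >= y + 6
Answer: WP = u >= y + 6


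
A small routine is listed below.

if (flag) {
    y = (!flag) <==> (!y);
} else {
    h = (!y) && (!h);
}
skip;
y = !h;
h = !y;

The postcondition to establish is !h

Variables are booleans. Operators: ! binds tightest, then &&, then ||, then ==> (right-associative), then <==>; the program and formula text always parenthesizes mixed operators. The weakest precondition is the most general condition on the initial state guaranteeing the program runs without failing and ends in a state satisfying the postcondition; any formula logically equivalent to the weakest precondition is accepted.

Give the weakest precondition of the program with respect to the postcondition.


Working backward. After the program, !h must hold.
Before h := !y: y
Before y := !h: !h
Before skip: !h
Then branch requires !h; else branch requires !((!y) && (!h)).
Before the if: (flag ==> (!h)) && ((!flag) ==> (!((!y) && (!h))))
Answer: WP = (flag ==> (!h)) && ((!flag) ==> (!((!y) && (!h))))


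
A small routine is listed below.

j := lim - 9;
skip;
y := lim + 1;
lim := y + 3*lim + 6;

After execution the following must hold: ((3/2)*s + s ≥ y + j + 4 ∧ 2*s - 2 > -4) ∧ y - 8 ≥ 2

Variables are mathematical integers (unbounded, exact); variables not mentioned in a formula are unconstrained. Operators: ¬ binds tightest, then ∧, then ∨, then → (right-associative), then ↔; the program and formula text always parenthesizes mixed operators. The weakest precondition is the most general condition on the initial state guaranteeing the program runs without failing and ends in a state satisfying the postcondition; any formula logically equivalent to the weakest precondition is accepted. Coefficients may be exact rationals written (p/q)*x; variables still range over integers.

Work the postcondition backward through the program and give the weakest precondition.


Working backward. After the program, the postcondition ((3/2)*s + s ≥ y + j + 4 ∧ 2*s - 2 > -4) ∧ y - 8 ≥ 2 must hold; in canonical form it is (5/2)*s ≥ j + y + 4 ∧ 2*s > -2 ∧ y ≥ 10.
Before lim := y + 3*lim + 6: (5/2)*s ≥ j + y + 4 ∧ 2*s > -2 ∧ y ≥ 10
Before y := lim + 1: (5/2)*s ≥ j + lim + 5 ∧ 2*s > -2 ∧ lim ≥ 9
Before skip: (5/2)*s ≥ j + lim + 5 ∧ 2*s > -2 ∧ lim ≥ 9
Before j := lim - 9: (5/2)*s ≥ 2*lim - 4 ∧ 2*s > -2 ∧ lim ≥ 9
Answer: WP = (5/2)*s ≥ 2*lim - 4 ∧ 2*s > -2 ∧ lim ≥ 9


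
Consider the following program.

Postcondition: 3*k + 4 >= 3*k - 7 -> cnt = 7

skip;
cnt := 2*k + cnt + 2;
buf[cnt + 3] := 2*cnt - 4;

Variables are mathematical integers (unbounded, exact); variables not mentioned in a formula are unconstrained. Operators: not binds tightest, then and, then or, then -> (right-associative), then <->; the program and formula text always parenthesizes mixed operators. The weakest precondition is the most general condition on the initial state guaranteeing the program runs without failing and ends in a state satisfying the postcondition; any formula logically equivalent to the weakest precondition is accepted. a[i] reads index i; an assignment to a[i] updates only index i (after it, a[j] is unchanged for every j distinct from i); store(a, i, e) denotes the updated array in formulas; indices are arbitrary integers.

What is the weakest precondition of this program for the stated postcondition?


Working backward. After the program, the postcondition 3*k + 4 >= 3*k - 7 -> cnt = 7 must hold; in canonical form it is cnt = 7.
Before buf[cnt + 3] := 2*cnt - 4: cnt = 7
Before cnt := 2*k + cnt + 2: cnt + 2*k = 5
Before skip: cnt + 2*k = 5
Answer: WP = cnt + 2*k = 5


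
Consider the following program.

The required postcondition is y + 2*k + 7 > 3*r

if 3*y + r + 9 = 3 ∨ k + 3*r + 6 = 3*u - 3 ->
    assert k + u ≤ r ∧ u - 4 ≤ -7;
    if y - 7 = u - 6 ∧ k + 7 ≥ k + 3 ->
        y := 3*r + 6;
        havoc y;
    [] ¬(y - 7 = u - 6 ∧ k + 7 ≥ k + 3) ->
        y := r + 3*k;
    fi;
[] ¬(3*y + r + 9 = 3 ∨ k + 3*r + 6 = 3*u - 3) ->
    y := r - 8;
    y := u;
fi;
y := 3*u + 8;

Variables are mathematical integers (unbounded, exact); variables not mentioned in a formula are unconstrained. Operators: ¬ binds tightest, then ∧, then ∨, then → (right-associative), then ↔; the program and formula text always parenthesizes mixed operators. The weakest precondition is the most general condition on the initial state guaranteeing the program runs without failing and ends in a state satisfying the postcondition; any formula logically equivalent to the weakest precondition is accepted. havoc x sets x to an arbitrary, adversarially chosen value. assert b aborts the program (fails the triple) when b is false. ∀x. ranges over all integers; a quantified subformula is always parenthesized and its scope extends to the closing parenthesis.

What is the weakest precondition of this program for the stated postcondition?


Working backward. After the program, the postcondition y + 2*k + 7 > 3*r must hold; in canonical form it is 2*k + y > 3*r - 7.
Before y := 3*u + 8: 2*k + 3*u > 3*r - 15
Then branch requires k + u ≤ r ∧ u ≤ -3 ∧ (y = u + 1 → 2*k + 3*u > 3*r - 15) ∧ ((¬(y = u + 1)) → 2*k + 3*u > 3*r - 15); else branch requires 2*k + 3*u > 3*r - 15.
Before the if: ((r + 3*y = -6 ∨ k + 3*r = 3*u - 9) → (k + u ≤ r ∧ u ≤ -3 ∧ (y = u + 1 → 2*k + 3*u > 3*r - 15) ∧ ((¬(y = u + 1)) → 2*k + 3*u > 3*r - 15))) ∧ ((¬(r + 3*y = -6 ∨ k + 3*r = 3*u - 9)) → 2*k + 3*u > 3*r - 15)
Answer: WP = ((r + 3*y = -6 ∨ k + 3*r = 3*u - 9) → (k + u ≤ r ∧ u ≤ -3 ∧ (y = u + 1 → 2*k + 3*u > 3*r - 15) ∧ ((¬(y = u + 1)) → 2*k + 3*u > 3*r - 15))) ∧ ((¬(r + 3*y = -6 ∨ k + 3*r = 3*u - 9)) → 2*k + 3*u > 3*r - 15)


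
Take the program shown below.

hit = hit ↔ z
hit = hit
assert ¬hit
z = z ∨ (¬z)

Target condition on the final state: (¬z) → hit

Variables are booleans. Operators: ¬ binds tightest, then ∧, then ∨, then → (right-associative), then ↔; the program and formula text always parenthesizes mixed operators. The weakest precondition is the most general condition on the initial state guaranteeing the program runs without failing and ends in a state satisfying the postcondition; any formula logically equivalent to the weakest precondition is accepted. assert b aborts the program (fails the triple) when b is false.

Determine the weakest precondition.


Working backward. After the program, (¬z) → hit must hold.
Before z := z ∨ (¬z): true
Before assert ¬hit: ¬hit
Before hit := hit: ¬hit
Before hit := hit ↔ z: ¬(hit ↔ z)
Answer: WP = ¬(hit ↔ z)


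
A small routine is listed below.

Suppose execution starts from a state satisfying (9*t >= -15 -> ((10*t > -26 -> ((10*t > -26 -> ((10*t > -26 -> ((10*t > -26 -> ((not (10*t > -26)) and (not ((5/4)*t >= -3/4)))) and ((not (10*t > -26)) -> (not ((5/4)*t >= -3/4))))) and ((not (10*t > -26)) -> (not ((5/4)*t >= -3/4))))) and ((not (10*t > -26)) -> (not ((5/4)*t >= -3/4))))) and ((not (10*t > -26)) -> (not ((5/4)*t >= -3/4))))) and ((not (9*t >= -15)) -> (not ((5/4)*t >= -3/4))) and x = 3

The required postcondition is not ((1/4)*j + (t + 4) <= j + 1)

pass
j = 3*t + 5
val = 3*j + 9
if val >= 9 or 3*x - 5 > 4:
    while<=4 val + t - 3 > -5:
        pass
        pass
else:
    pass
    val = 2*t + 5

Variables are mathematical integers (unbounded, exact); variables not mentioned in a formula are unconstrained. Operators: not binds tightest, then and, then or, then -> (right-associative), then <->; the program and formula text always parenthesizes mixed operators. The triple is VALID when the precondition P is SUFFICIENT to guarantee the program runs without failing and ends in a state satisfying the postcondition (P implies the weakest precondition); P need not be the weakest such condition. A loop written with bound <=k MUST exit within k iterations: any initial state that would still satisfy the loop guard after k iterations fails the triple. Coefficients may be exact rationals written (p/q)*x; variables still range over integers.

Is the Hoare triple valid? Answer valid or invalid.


Working backward. After the program, the postcondition not ((1/4)*j + (t + 4) <= j + 1) must hold; in canonical form it is not (t <= (3/4)*j - 3).
Then branch requires (t + val > -2 -> ((t + val > -2 -> ((t + val > -2 -> ((t + val > -2 -> ((not (t + val > -2)) and (not (t <= (3/4)*j - 3)))) and ((not (t + val > -2)) -> (not (t <= (3/4)*j - 3))))) and ((not (t + val > -2)) -> (not (t <= (3/4)*j - 3))))) and ((not (t + val > -2)) -> (not (t <= (3/4)*j - 3))))) and ((not (t + val > -2)) -> (not (t <= (3/4)*j - 3))); else branch requires not (t <= (3/4)*j - 3).
Before the if: ((val >= 9 or 3*x > 9) -> ((t + val > -2 -> ((t + val > -2 -> ((t + val > -2 -> ((t + val > -2 -> ((not (t + val > -2)) and (not (t <= (3/4)*j - 3)))) and ((not (t + val > -2)) -> (not (t <= (3/4)*j - 3))))) and ((not (t + val > -2)) -> (not (t <= (3/4)*j - 3))))) and ((not (t + val > -2)) -> (not (t <= (3/4)*j - 3))))) and ((not (t + val > -2)) -> (not (t <= (3/4)*j - 3))))) and ((not (val >= 9 or 3*x > 9)) -> (not (t <= (3/4)*j - 3)))
Before val := 3*j + 9: ((3*j >= 0 or 3*x > 9) -> ((3*j + t > -11 -> ((3*j + t > -11 -> ((3*j + t > -11 -> ((3*j + t > -11 -> ((not (3*j + t > -11)) and (not (t <= (3/4)*j - 3)))) and ((not (3*j + t > -11)) -> (not (t <= (3/4)*j - 3))))) and ((not (3*j + t > -11)) -> (not (t <= (3/4)*j - 3))))) and ((not (3*j + t > -11)) -> (not (t <= (3/4)*j - 3))))) and ((not (3*j + t > -11)) -> (not (t <= (3/4)*j - 3))))) and ((not (3*j >= 0 or 3*x > 9)) -> (not (t <= (3/4)*j - 3)))
Before j := 3*t + 5: ((9*t >= -15 or 3*x > 9) -> ((10*t > -26 -> ((10*t > -26 -> ((10*t > -26 -> ((10*t > -26 -> ((not (10*t > -26)) and (not ((5/4)*t >= -3/4)))) and ((not (10*t > -26)) -> (not ((5/4)*t >= -3/4))))) and ((not (10*t > -26)) -> (not ((5/4)*t >= -3/4))))) and ((not (10*t > -26)) -> (not ((5/4)*t >= -3/4))))) and ((not (10*t > -26)) -> (not ((5/4)*t >= -3/4))))) and ((not (9*t >= -15 or 3*x > 9)) -> (not ((5/4)*t >= -3/4)))
Before skip: ((9*t >= -15 or 3*x > 9) -> ((10*t > -26 -> ((10*t > -26 -> ((10*t > -26 -> ((10*t > -26 -> ((not (10*t > -26)) and (not ((5/4)*t >= -3/4)))) and ((not (10*t > -26)) -> (not ((5/4)*t >= -3/4))))) and ((not (10*t > -26)) -> (not ((5/4)*t >= -3/4))))) and ((not (10*t > -26)) -> (not ((5/4)*t >= -3/4))))) and ((not (10*t > -26)) -> (not ((5/4)*t >= -3/4))))) and ((not (9*t >= -15 or 3*x > 9)) -> (not ((5/4)*t >= -3/4)))
The weakest precondition is ((9*t >= -15 or 3*x > 9) -> ((10*t > -26 -> ((10*t > -26 -> ((10*t > -26 -> ((10*t > -26 -> ((not (10*t > -26)) and (not ((5/4)*t >= -3/4)))) and ((not (10*t > -26)) -> (not ((5/4)*t >= -3/4))))) and ((not (10*t > -26)) -> (not ((5/4)*t >= -3/4))))) and ((not (10*t > -26)) -> (not ((5/4)*t >= -3/4))))) and ((not (10*t > -26)) -> (not ((5/4)*t >= -3/4))))) and ((not (9*t >= -15 or 3*x > 9)) -> (not ((5/4)*t >= -3/4))).
Check whether (9*t >= -15 -> ((10*t > -26 -> ((10*t > -26 -> ((10*t > -26 -> ((10*t > -26 -> ((not (10*t > -26)) and (not ((5/4)*t >= -3/4)))) and ((not (10*t > -26)) -> (not ((5/4)*t >= -3/4))))) and ((not (10*t > -26)) -> (not ((5/4)*t >= -3/4))))) and ((not (10*t > -26)) -> (not ((5/4)*t >= -3/4))))) and ((not (10*t > -26)) -> (not ((5/4)*t >= -3/4))))) and ((not (9*t >= -15)) -> (not ((5/4)*t >= -3/4))) and x = 3 implies it.
Every state satisfying the precondition satisfies the weakest precondition: the implication holds.
Answer: valid
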